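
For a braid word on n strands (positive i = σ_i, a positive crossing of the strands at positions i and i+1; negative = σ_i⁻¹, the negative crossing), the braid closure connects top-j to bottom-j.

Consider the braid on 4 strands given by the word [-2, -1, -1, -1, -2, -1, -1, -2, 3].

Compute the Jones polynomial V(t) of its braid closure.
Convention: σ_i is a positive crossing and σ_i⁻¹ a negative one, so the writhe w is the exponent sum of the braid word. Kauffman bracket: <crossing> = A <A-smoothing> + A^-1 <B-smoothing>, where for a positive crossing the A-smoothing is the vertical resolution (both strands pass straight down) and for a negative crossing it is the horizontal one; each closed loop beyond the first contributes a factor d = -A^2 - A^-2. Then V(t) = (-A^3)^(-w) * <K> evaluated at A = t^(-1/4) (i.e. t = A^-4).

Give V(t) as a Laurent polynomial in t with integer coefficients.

t^-3 + t^-5 - t^-8

Derivation:
The presented braid s2^-1 s1^-1 s1^-1 s1^-1 s2^-1 s1^-1 s1^-1 s2^-1 s3 on 4 strands reduces by inverse Markov moves (closure unchanged at each step):
  Destabilize: the word has the form β·s3 where s3 occurs only as the final letter (β ∈ B_3); drop it and the last strand → 3 strands.
Reduced to β = s2^-1 s1^-1 s1^-1 s1^-1 s2^-1 s1^-1 s1^-1 s2^-1 on 3 strands, 8 crossings.
Compute on β:
Braid: s2^-1 s1^-1 s1^-1 s1^-1 s2^-1 s1^-1 s1^-1 s2^-1 on 3 strands, 8 crossings.
Writhe w = (#positive) - (#negative) = 0 - 8 = -8.
Enumerate smoothing states for the bracket polynomial. There are 2^8 = 256 states.
Each crossing splits two ways (0=vertical, 1=horizontal). The state's weight is A^(#A-smoothings - #B-smoothings) * d^(loops - 1).
Tabulate the states by total A-exponent and number of loops L (A-exp: L × count):
  A^8: L=5 ×1
  A^6: L=4 ×7, L=6 ×1
  A^4: L=3 ×19, L=5 ×9
  A^2: L=2 ×24, L=4 ×31, L=6 ×1
  A^0: L=1 ×12, L=3 ×53, L=5 ×5
  A^-2: L=2 ×45, L=4 ×11
  A^-4: L=1 ×15, L=3 ×13
  A^-6: L=2 ×8
  A^-8: L=3 ×1
Each group contributes A^e * Σ count * d^(L-1):
Powers of d = -A^2 - A^-2: d^2 = A^4 + 2 + A^-4; d^3 = -A^6 - 3*A^2 - 3*A^-2 - A^-6; d^4 = A^8 + 4*A^4 + 6 + 4*A^-4 + A^-8; d^5 = -A^10 - 5*A^6 - 10*A^2 - 10*A^-2 - 5*A^-6 - A^-10.
  A^8 * (d^4) = A^16 + 4*A^12 + 6*A^8 + 4*A^4 + 1
  A^6 * (7*d^3 + d^5) = -A^16 - 12*A^12 - 31*A^8 - 31*A^4 - 12 - A^-4
  A^4 * (19*d^2 + 9*d^4) = 9*A^12 + 55*A^8 + 92*A^4 + 55 + 9*A^-4
  A^2 * (24*d + 31*d^3 + d^5) = -A^12 - 36*A^8 - 127*A^4 - 127 - 36*A^-4 - A^-8
  A^0 * (12 + 53*d^2 + 5*d^4) = 5*A^8 + 73*A^4 + 148 + 73*A^-4 + 5*A^-8
  A^-2 * (45*d + 11*d^3) = -11*A^4 - 78 - 78*A^-4 - 11*A^-8
  A^-4 * (15 + 13*d^2) = 13 + 41*A^-4 + 13*A^-8
  A^-6 * (8*d) = -8*A^-4 - 8*A^-8
  A^-8 * (d^2) = A^-4 + 2*A^-8 + A^-12
Summing the groups: <K> = -A^8 + A^-4 + A^-12
Normalise by the writhe: (-A^3)^(-w) = (-A^3)^(8) = A^24, so f(A) = A^24 * <K> = -A^32 + A^20 + A^12.
Substitute A = t^(-1/4), i.e. A^e → t^(-e/4): V(t) = t^-3 + t^-5 - t^-8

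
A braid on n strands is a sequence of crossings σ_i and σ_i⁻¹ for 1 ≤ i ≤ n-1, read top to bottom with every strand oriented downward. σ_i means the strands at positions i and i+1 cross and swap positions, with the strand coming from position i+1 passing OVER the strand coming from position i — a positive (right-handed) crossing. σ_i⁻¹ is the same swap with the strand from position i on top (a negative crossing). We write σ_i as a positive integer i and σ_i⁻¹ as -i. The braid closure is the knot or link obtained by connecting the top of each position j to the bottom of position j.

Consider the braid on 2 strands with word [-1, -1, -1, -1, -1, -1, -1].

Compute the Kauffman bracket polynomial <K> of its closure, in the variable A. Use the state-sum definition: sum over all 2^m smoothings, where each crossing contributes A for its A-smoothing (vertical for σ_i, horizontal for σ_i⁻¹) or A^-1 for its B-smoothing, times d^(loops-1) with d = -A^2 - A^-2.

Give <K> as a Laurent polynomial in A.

Braid: s1^-1 s1^-1 s1^-1 s1^-1 s1^-1 s1^-1 s1^-1 on 2 strands, 7 crossings.
Writhe w = (#positive) - (#negative) = 0 - 7 = -7.
Computing the Kauffman bracket via state sum. There are 2^7 = 128 states.
Smooth each crossing (0=||, 1=⌣⌢); contribution A^(Σ sign_k(1-2s_k)) * d^(L-1).
Tabulate the states by total A-exponent and number of loops L (A-exp: L × count):
  A^7: L=7 ×1
  A^5: L=6 ×7
  A^3: L=5 ×21
  A^1: L=4 ×35
  A^-1: L=3 ×35
  A^-3: L=2 ×21
  A^-5: L=1 ×7
  A^-7: L=2 ×1
Each group contributes A^e * Σ count * d^(L-1):
Powers of d = -A^2 - A^-2: d^2 = A^4 + 2 + A^-4; d^3 = -A^6 - 3*A^2 - 3*A^-2 - A^-6; d^4 = A^8 + 4*A^4 + 6 + 4*A^-4 + A^-8; d^5 = -A^10 - 5*A^6 - 10*A^2 - 10*A^-2 - 5*A^-6 - A^-10; d^6 = A^12 + 6*A^8 + 15*A^4 + 20 + 15*A^-4 + 6*A^-8 + A^-12.
  A^7 * (d^6) = A^19 + 6*A^15 + 15*A^11 + 20*A^7 + 15*A^3 + 6*A^-1 + A^-5
  A^5 * (7*d^5) = -7*A^15 - 35*A^11 - 70*A^7 - 70*A^3 - 35*A^-1 - 7*A^-5
  A^3 * (21*d^4) = 21*A^11 + 84*A^7 + 126*A^3 + 84*A^-1 + 21*A^-5
  A^1 * (35*d^3) = -35*A^7 - 105*A^3 - 105*A^-1 - 35*A^-5
  A^-1 * (35*d^2) = 35*A^3 + 70*A^-1 + 35*A^-5
  A^-3 * (21*d) = -21*A^-1 - 21*A^-5
  A^-5 * (7) = 7*A^-5
  A^-7 * (d) = -A^-5 - A^-9
Summing the groups: <K> = A^19 - A^15 + A^11 - A^7 + A^3 - A^-1 - A^-9

Answer: A^19 - A^15 + A^11 - A^7 + A^3 - A^-1 - A^-9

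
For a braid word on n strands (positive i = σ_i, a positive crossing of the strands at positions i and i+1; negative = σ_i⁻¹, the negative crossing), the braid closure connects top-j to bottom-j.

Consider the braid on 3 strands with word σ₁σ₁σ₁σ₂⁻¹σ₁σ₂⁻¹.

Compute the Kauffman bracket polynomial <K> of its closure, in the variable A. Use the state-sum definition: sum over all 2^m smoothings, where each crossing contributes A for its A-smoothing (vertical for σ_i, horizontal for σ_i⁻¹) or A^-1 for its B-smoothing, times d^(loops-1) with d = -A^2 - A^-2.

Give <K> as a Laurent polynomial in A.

A^10 - A^6 + 2*A^2 - 2*A^-2 + 2*A^-6 - 2*A^-10 + A^-14

Derivation:
Braid: s1 s1 s1 s2^-1 s1 s2^-1 on 3 strands, 6 crossings.
Writhe w = (#positive) - (#negative) = 4 - 2 = 2.
Enumerate smoothing states for the bracket polynomial. There are 2^6 = 64 states.
Smooth each crossing (0=||, 1=⌣⌢); contribution A^(Σ sign_k(1-2s_k)) * d^(L-1).
Tabulate the states by total A-exponent and number of loops L (A-exp: L × count):
  A^6: L=3 ×1
  A^4: L=2 ×6
  A^2: L=1 ×11, L=3 ×4
  A^0: L=2 ×19, L=4 ×1
  A^-2: L=3 ×15
  A^-4: L=4 ×6
  A^-6: L=5 ×1
Each group contributes A^e * Σ count * d^(L-1):
Powers of d = -A^2 - A^-2: d^2 = A^4 + 2 + A^-4; d^3 = -A^6 - 3*A^2 - 3*A^-2 - A^-6; d^4 = A^8 + 4*A^4 + 6 + 4*A^-4 + A^-8.
  A^6 * (d^2) = A^10 + 2*A^6 + A^2
  A^4 * (6*d) = -6*A^6 - 6*A^2
  A^2 * (11 + 4*d^2) = 4*A^6 + 19*A^2 + 4*A^-2
  A^0 * (19*d + d^3) = -A^6 - 22*A^2 - 22*A^-2 - A^-6
  A^-2 * (15*d^2) = 15*A^2 + 30*A^-2 + 15*A^-6
  A^-4 * (6*d^3) = -6*A^2 - 18*A^-2 - 18*A^-6 - 6*A^-10
  A^-6 * (d^4) = A^2 + 4*A^-2 + 6*A^-6 + 4*A^-10 + A^-14
Summing the groups: <K> = A^10 - A^6 + 2*A^2 - 2*A^-2 + 2*A^-6 - 2*A^-10 + A^-14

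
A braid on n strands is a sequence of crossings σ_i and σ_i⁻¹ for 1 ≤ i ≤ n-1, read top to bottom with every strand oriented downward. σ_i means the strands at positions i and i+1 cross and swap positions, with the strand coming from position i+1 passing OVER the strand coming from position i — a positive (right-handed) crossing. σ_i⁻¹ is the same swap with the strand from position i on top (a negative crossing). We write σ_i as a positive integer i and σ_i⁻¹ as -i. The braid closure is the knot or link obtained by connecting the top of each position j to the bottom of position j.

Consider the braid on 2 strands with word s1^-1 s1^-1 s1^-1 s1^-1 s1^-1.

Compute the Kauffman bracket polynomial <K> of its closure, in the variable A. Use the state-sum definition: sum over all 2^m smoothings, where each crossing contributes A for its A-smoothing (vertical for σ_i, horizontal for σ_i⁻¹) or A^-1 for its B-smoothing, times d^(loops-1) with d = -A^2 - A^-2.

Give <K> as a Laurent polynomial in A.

A^13 - A^9 + A^5 - A - A^-7

Derivation:
Braid: s1^-1 s1^-1 s1^-1 s1^-1 s1^-1 on 2 strands, 5 crossings.
Writhe w = (#positive) - (#negative) = 0 - 5 = -5.
Computing the Kauffman bracket via state sum. There are 2^5 = 32 states.
Each crossing splits two ways (0=vertical, 1=horizontal). The state's weight is A^(#A-smoothings - #B-smoothings) * d^(loops - 1).
  state 00000: A-exp=-5, loops=2, term = A^-5 * d^1
  state 00001: A-exp=-3, loops=1, term = A^-3 * d^0
  state 00010: A-exp=-3, loops=1, term = A^-3 * d^0
  state 00011: A-exp=-1, loops=2, term = A^-1 * d^1
  state 00100: A-exp=-3, loops=1, term = A^-3 * d^0
  state 00101: A-exp=-1, loops=2, term = A^-1 * d^1
  state 00110: A-exp=-1, loops=2, term = A^-1 * d^1
  state 00111: A-exp=+1, loops=3, term = A^1 * d^2
  state 01000: A-exp=-3, loops=1, term = A^-3 * d^0
  state 01001: A-exp=-1, loops=2, term = A^-1 * d^1
  state 01010: A-exp=-1, loops=2, term = A^-1 * d^1
  state 01011: A-exp=+1, loops=3, term = A^1 * d^2
  state 01100: A-exp=-1, loops=2, term = A^-1 * d^1
  state 01101: A-exp=+1, loops=3, term = A^1 * d^2
  state 01110: A-exp=+1, loops=3, term = A^1 * d^2
  state 01111: A-exp=+3, loops=4, term = A^3 * d^3
  state 10000: A-exp=-3, loops=1, term = A^-3 * d^0
  state 10001: A-exp=-1, loops=2, term = A^-1 * d^1
  state 10010: A-exp=-1, loops=2, term = A^-1 * d^1
  state 10011: A-exp=+1, loops=3, term = A^1 * d^2
  state 10100: A-exp=-1, loops=2, term = A^-1 * d^1
  state 10101: A-exp=+1, loops=3, term = A^1 * d^2
  state 10110: A-exp=+1, loops=3, term = A^1 * d^2
  state 10111: A-exp=+3, loops=4, term = A^3 * d^3
  state 11000: A-exp=-1, loops=2, term = A^-1 * d^1
  state 11001: A-exp=+1, loops=3, term = A^1 * d^2
  state 11010: A-exp=+1, loops=3, term = A^1 * d^2
  state 11011: A-exp=+3, loops=4, term = A^3 * d^3
  state 11100: A-exp=+1, loops=3, term = A^1 * d^2
  state 11101: A-exp=+3, loops=4, term = A^3 * d^3
  state 11110: A-exp=+3, loops=4, term = A^3 * d^3
  state 11111: A-exp=+5, loops=5, term = A^5 * d^4
Collect the terms by A-exponent (count of states per loop number):
Powers of d = -A^2 - A^-2: d^2 = A^4 + 2 + A^-4; d^3 = -A^6 - 3*A^2 - 3*A^-2 - A^-6; d^4 = A^8 + 4*A^4 + 6 + 4*A^-4 + A^-8.
  A^5 * (d^4) = A^13 + 4*A^9 + 6*A^5 + 4*A + A^-3
  A^3 * (5*d^3) = -5*A^9 - 15*A^5 - 15*A - 5*A^-3
  A^1 * (10*d^2) = 10*A^5 + 20*A + 10*A^-3
  A^-1 * (10*d) = -10*A - 10*A^-3
  A^-3 * (5) = 5*A^-3
  A^-5 * (d) = -A^-3 - A^-7
Summing the groups: <K> = A^13 - A^9 + A^5 - A - A^-7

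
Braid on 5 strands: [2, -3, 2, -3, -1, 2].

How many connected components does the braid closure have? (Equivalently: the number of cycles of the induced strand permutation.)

Track the strand permutation on 5 strands, starting from identity.
  step 1: s2 swaps positions 2,3 -> [1 3 2 4 5]
  step 2: s3^-1 swaps positions 3,4 -> [1 3 4 2 5]
  step 3: s2 swaps positions 2,3 -> [1 4 3 2 5]
  step 4: s3^-1 swaps positions 3,4 -> [1 4 2 3 5]
  step 5: s1^-1 swaps positions 1,2 -> [4 1 2 3 5]
  step 6: s2 swaps positions 2,3 -> [4 2 1 3 5]
Final permutation (position -> original strand): [4 2 1 3 5]
Closure components = cycle count of this permutation = 3.

Answer: 3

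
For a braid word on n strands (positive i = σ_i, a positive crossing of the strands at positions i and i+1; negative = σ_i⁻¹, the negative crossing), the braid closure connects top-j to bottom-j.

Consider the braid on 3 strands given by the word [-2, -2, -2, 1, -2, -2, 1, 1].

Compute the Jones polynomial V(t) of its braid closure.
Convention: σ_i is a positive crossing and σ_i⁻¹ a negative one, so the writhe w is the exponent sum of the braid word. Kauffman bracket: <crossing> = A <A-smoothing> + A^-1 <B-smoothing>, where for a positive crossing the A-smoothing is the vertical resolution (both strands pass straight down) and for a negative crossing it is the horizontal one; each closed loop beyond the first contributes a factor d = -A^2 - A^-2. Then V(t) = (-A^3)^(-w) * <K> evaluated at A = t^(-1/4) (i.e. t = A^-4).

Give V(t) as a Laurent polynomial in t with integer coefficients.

-t^2 + 2*t - 3 + 5*t^-1 - 4*t^-2 + 5*t^-3 - 4*t^-4 + 2*t^-5 - t^-6

Derivation:
Braid: s2^-1 s2^-1 s2^-1 s1 s2^-1 s2^-1 s1 s1 on 3 strands, 8 crossings.
Writhe w = (#positive) - (#negative) = 3 - 5 = -2.
State-sum expansion of <K>. There are 2^8 = 256 states.
For each crossing: s=0 is the vertical smoothing, s=1 horizontal. Crossing k contributes A^(sign_k * (1 - 2*s_k)); loop factor d = -A^2 - A^-2.
Tabulate the states by total A-exponent and number of loops L (A-exp: L × count):
  A^8: L=6 ×1
  A^6: L=5 ×8
  A^4: L=4 ×27, L=6 ×1
  A^2: L=3 ×50, L=5 ×6
  A^0: L=2 ×53, L=4 ×17
  A^-2: L=1 ×27, L=3 ×28, L=5 ×1
  A^-4: L=2 ×24, L=4 ×4
  A^-6: L=3 ×8
  A^-8: L=4 ×1
Each group contributes A^e * Σ count * d^(L-1):
Powers of d = -A^2 - A^-2: d^2 = A^4 + 2 + A^-4; d^3 = -A^6 - 3*A^2 - 3*A^-2 - A^-6; d^4 = A^8 + 4*A^4 + 6 + 4*A^-4 + A^-8; d^5 = -A^10 - 5*A^6 - 10*A^2 - 10*A^-2 - 5*A^-6 - A^-10.
  A^8 * (d^5) = -A^18 - 5*A^14 - 10*A^10 - 10*A^6 - 5*A^2 - A^-2
  A^6 * (8*d^4) = 8*A^14 + 32*A^10 + 48*A^6 + 32*A^2 + 8*A^-2
  A^4 * (27*d^3 + d^5) = -A^14 - 32*A^10 - 91*A^6 - 91*A^2 - 32*A^-2 - A^-6
  A^2 * (50*d^2 + 6*d^4) = 6*A^10 + 74*A^6 + 136*A^2 + 74*A^-2 + 6*A^-6
  A^0 * (53*d + 17*d^3) = -17*A^6 - 104*A^2 - 104*A^-2 - 17*A^-6
  A^-2 * (27 + 28*d^2 + d^4) = A^6 + 32*A^2 + 89*A^-2 + 32*A^-6 + A^-10
  A^-4 * (24*d + 4*d^3) = -4*A^2 - 36*A^-2 - 36*A^-6 - 4*A^-10
  A^-6 * (8*d^2) = 8*A^-2 + 16*A^-6 + 8*A^-10
  A^-8 * (d^3) = -A^-2 - 3*A^-6 - 3*A^-10 - A^-14
Summing the groups: <K> = -A^18 + 2*A^14 - 4*A^10 + 5*A^6 - 4*A^2 + 5*A^-2 - 3*A^-6 + 2*A^-10 - A^-14
Normalise by the writhe: (-A^3)^(-w) = (-A^3)^(2) = A^6, so f(A) = A^6 * <K> = -A^24 + 2*A^20 - 4*A^16 + 5*A^12 - 4*A^8 + 5*A^4 - 3 + 2*A^-4 - A^-8.
Substitute A = t^(-1/4), i.e. A^e → t^(-e/4): V(t) = -t^2 + 2*t - 3 + 5*t^-1 - 4*t^-2 + 5*t^-3 - 4*t^-4 + 2*t^-5 - t^-6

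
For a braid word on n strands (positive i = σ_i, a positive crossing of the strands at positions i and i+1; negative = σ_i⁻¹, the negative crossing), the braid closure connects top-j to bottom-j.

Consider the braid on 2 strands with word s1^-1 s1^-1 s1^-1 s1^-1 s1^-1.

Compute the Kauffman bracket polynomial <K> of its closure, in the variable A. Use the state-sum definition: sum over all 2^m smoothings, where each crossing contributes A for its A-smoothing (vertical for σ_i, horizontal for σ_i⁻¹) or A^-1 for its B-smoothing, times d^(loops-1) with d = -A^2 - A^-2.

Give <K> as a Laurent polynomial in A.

Braid: s1^-1 s1^-1 s1^-1 s1^-1 s1^-1 on 2 strands, 5 crossings.
Writhe w = (#positive) - (#negative) = 0 - 5 = -5.
Enumerate smoothing states for the bracket polynomial. There are 2^5 = 32 states.
Each crossing splits two ways (0=vertical, 1=horizontal). The state's weight is A^(#A-smoothings - #B-smoothings) * d^(loops - 1).
  state 00000: A-exp=-5, loops=2, term = A^-5 * d^1
  state 00001: A-exp=-3, loops=1, term = A^-3 * d^0
  state 00010: A-exp=-3, loops=1, term = A^-3 * d^0
  state 00011: A-exp=-1, loops=2, term = A^-1 * d^1
  state 00100: A-exp=-3, loops=1, term = A^-3 * d^0
  state 00101: A-exp=-1, loops=2, term = A^-1 * d^1
  state 00110: A-exp=-1, loops=2, term = A^-1 * d^1
  state 00111: A-exp=+1, loops=3, term = A^1 * d^2
  state 01000: A-exp=-3, loops=1, term = A^-3 * d^0
  state 01001: A-exp=-1, loops=2, term = A^-1 * d^1
  state 01010: A-exp=-1, loops=2, term = A^-1 * d^1
  state 01011: A-exp=+1, loops=3, term = A^1 * d^2
  state 01100: A-exp=-1, loops=2, term = A^-1 * d^1
  state 01101: A-exp=+1, loops=3, term = A^1 * d^2
  state 01110: A-exp=+1, loops=3, term = A^1 * d^2
  state 01111: A-exp=+3, loops=4, term = A^3 * d^3
  state 10000: A-exp=-3, loops=1, term = A^-3 * d^0
  state 10001: A-exp=-1, loops=2, term = A^-1 * d^1
  state 10010: A-exp=-1, loops=2, term = A^-1 * d^1
  state 10011: A-exp=+1, loops=3, term = A^1 * d^2
  state 10100: A-exp=-1, loops=2, term = A^-1 * d^1
  state 10101: A-exp=+1, loops=3, term = A^1 * d^2
  state 10110: A-exp=+1, loops=3, term = A^1 * d^2
  state 10111: A-exp=+3, loops=4, term = A^3 * d^3
  state 11000: A-exp=-1, loops=2, term = A^-1 * d^1
  state 11001: A-exp=+1, loops=3, term = A^1 * d^2
  state 11010: A-exp=+1, loops=3, term = A^1 * d^2
  state 11011: A-exp=+3, loops=4, term = A^3 * d^3
  state 11100: A-exp=+1, loops=3, term = A^1 * d^2
  state 11101: A-exp=+3, loops=4, term = A^3 * d^3
  state 11110: A-exp=+3, loops=4, term = A^3 * d^3
  state 11111: A-exp=+5, loops=5, term = A^5 * d^4
Collect the terms by A-exponent (count of states per loop number):
Powers of d = -A^2 - A^-2: d^2 = A^4 + 2 + A^-4; d^3 = -A^6 - 3*A^2 - 3*A^-2 - A^-6; d^4 = A^8 + 4*A^4 + 6 + 4*A^-4 + A^-8.
  A^5 * (d^4) = A^13 + 4*A^9 + 6*A^5 + 4*A + A^-3
  A^3 * (5*d^3) = -5*A^9 - 15*A^5 - 15*A - 5*A^-3
  A^1 * (10*d^2) = 10*A^5 + 20*A + 10*A^-3
  A^-1 * (10*d) = -10*A - 10*A^-3
  A^-3 * (5) = 5*A^-3
  A^-5 * (d) = -A^-3 - A^-7
Summing the groups: <K> = A^13 - A^9 + A^5 - A - A^-7

Answer: A^13 - A^9 + A^5 - A - A^-7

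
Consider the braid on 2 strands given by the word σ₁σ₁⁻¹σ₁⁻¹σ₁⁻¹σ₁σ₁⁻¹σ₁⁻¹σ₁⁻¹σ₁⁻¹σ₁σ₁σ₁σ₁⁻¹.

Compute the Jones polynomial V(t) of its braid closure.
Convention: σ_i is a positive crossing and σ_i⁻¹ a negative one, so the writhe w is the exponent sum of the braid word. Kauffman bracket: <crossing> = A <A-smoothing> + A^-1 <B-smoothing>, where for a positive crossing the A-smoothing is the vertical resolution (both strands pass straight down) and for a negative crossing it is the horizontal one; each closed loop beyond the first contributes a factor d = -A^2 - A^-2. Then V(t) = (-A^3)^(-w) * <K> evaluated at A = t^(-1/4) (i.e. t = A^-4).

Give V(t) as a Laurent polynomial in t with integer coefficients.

The presented braid s1 s1^-1 s1^-1 s1^-1 s1 s1^-1 s1^-1 s1^-1 s1^-1 s1 s1 s1 s1^-1 on 2 strands reduces by inverse Markov moves (closure unchanged at each step):
  Deconjugate: the word is γ·β·γ⁻¹ with γ = s1 s1^-1 (prefix) and γ⁻¹ = s1 s1^-1 (suffix); strip both.
Reduced to β = s1^-1 s1^-1 s1 s1^-1 s1^-1 s1^-1 s1^-1 s1 s1 on 2 strands, 9 crossings.
Compute on β:
First cancel adjacent σ_i σ_i⁻¹ pairs (Reidemeister II — same braid, same closure): s1^-1 s1^-1 s1 s1^-1 s1^-1 s1^-1 s1^-1 s1 s1 → s1^-1 s1^-1 s1^-1.
Braid: s1^-1 s1^-1 s1^-1 on 2 strands, 3 crossings.
Writhe w = (#positive) - (#negative) = 0 - 3 = -3.
State-sum expansion of <K>. There are 2^3 = 8 states.
Smooth each crossing (0=||, 1=⌣⌢); contribution A^(Σ sign_k(1-2s_k)) * d^(L-1).
  state 000: A-exp=-3, loops=2, term = A^-3 * d^1
  state 001: A-exp=-1, loops=1, term = A^-1 * d^0
  state 010: A-exp=-1, loops=1, term = A^-1 * d^0
  state 011: A-exp=+1, loops=2, term = A^1 * d^1
  state 100: A-exp=-1, loops=1, term = A^-1 * d^0
  state 101: A-exp=+1, loops=2, term = A^1 * d^1
  state 110: A-exp=+1, loops=2, term = A^1 * d^1
  state 111: A-exp=+3, loops=3, term = A^3 * d^2
Collect the terms by A-exponent (count of states per loop number):
Powers of d = -A^2 - A^-2: d^2 = A^4 + 2 + A^-4.
  A^3 * (d^2) = A^7 + 2*A^3 + A^-1
  A^1 * (3*d) = -3*A^3 - 3*A^-1
  A^-1 * (3) = 3*A^-1
  A^-3 * (d) = -A^-1 - A^-5
Summing the groups: <K> = A^7 - A^3 - A^-5
Normalise by the writhe: (-A^3)^(-w) = (-A^3)^(3) = -A^9, so f(A) = -A^9 * <K> = -A^16 + A^12 + A^4.
Substitute A = t^(-1/4), i.e. A^e → t^(-e/4): V(t) = t^-1 + t^-3 - t^-4

Answer: t^-1 + t^-3 - t^-4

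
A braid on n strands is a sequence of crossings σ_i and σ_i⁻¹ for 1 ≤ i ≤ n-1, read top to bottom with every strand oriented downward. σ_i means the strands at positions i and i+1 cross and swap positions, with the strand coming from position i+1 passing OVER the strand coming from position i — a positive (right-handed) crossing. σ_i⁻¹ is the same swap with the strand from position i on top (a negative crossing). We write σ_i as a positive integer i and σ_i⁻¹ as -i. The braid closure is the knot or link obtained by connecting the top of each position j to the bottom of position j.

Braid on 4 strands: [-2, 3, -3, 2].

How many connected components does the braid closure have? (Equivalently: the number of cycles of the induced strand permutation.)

4

Derivation:
Track the strand permutation on 4 strands, starting from identity.
  step 1: s2^-1 swaps positions 2,3 -> [1 3 2 4]
  step 2: s3 swaps positions 3,4 -> [1 3 4 2]
  step 3: s3^-1 swaps positions 3,4 -> [1 3 2 4]
  step 4: s2 swaps positions 2,3 -> [1 2 3 4]
Final permutation (position -> original strand): [1 2 3 4]
Closure components = cycle count of this permutation = 4.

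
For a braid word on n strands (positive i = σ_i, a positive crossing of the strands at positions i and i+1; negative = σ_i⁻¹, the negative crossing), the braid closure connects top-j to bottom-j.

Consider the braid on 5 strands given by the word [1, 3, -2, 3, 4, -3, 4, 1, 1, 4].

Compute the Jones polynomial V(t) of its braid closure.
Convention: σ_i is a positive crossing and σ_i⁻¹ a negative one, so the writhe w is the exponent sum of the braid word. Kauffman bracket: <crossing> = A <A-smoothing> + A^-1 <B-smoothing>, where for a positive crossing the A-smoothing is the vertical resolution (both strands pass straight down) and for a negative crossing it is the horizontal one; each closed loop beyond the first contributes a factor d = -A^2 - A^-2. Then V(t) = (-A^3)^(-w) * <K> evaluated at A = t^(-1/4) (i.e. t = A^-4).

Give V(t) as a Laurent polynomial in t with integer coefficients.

t^10 - 2*t^9 + 2*t^8 - 4*t^7 + 4*t^6 - 3*t^5 + 3*t^4 - t^3 + t^2

Derivation:
Braid: s1 s3 s2^-1 s3 s4 s3^-1 s4 s1 s1 s4 on 5 strands, 10 crossings.
Writhe w = (#positive) - (#negative) = 8 - 2 = 6.
Computing the Kauffman bracket via state sum. There are 2^10 = 1024 states.
Smooth each crossing (0=||, 1=⌣⌢); contribution A^(Σ sign_k(1-2s_k)) * d^(L-1).
Tabulate the states by total A-exponent and number of loops L (A-exp: L × count):
  A^10: L=3 ×1
  A^8: L=2 ×6, L=4 ×4
  A^6: L=1 ×9, L=3 ×32, L=5 ×4
  A^4: L=2 ×70, L=4 ×49, L=6 ×1
  A^2: L=1 ×30, L=3 ×149, L=5 ×31
  A^0: L=2 ×99, L=4 ×144, L=6 ×9
  A^-2: L=3 ×136, L=5 ×73, L=7 ×1
  A^-4: L=4 ×101, L=6 ×19
  A^-6: L=5 ×43, L=7 ×2
  A^-8: L=6 ×10
  A^-10: L=7 ×1
Each group contributes A^e * Σ count * d^(L-1):
Powers of d = -A^2 - A^-2: d^2 = A^4 + 2 + A^-4; d^3 = -A^6 - 3*A^2 - 3*A^-2 - A^-6; d^4 = A^8 + 4*A^4 + 6 + 4*A^-4 + A^-8; d^5 = -A^10 - 5*A^6 - 10*A^2 - 10*A^-2 - 5*A^-6 - A^-10; d^6 = A^12 + 6*A^8 + 15*A^4 + 20 + 15*A^-4 + 6*A^-8 + A^-12.
  A^10 * (d^2) = A^14 + 2*A^10 + A^6
  A^8 * (6*d + 4*d^3) = -4*A^14 - 18*A^10 - 18*A^6 - 4*A^2
  A^6 * (9 + 32*d^2 + 4*d^4) = 4*A^14 + 48*A^10 + 97*A^6 + 48*A^2 + 4*A^-2
  A^4 * (70*d + 49*d^3 + d^5) = -A^14 - 54*A^10 - 227*A^6 - 227*A^2 - 54*A^-2 - A^-6
  A^2 * (30 + 149*d^2 + 31*d^4) = 31*A^10 + 273*A^6 + 514*A^2 + 273*A^-2 + 31*A^-6
  A^0 * (99*d + 144*d^3 + 9*d^5) = -9*A^10 - 189*A^6 - 621*A^2 - 621*A^-2 - 189*A^-6 - 9*A^-10
  A^-2 * (136*d^2 + 73*d^4 + d^6) = A^10 + 79*A^6 + 443*A^2 + 730*A^-2 + 443*A^-6 + 79*A^-10 + A^-14
  A^-4 * (101*d^3 + 19*d^5) = -19*A^6 - 196*A^2 - 493*A^-2 - 493*A^-6 - 196*A^-10 - 19*A^-14
  A^-6 * (43*d^4 + 2*d^6) = 2*A^6 + 55*A^2 + 202*A^-2 + 298*A^-6 + 202*A^-10 + 55*A^-14 + 2*A^-18
  A^-8 * (10*d^5) = -10*A^2 - 50*A^-2 - 100*A^-6 - 100*A^-10 - 50*A^-14 - 10*A^-18
  A^-10 * (d^6) = A^2 + 6*A^-2 + 15*A^-6 + 20*A^-10 + 15*A^-14 + 6*A^-18 + A^-22
Summing the groups: <K> = A^10 - A^6 + 3*A^2 - 3*A^-2 + 4*A^-6 - 4*A^-10 + 2*A^-14 - 2*A^-18 + A^-22
Normalise by the writhe: (-A^3)^(-w) = (-A^3)^(-6) = A^-18, so f(A) = A^-18 * <K> = A^-8 - A^-12 + 3*A^-16 - 3*A^-20 + 4*A^-24 - 4*A^-28 + 2*A^-32 - 2*A^-36 + A^-40.
Substitute A = t^(-1/4), i.e. A^e → t^(-e/4): V(t) = t^10 - 2*t^9 + 2*t^8 - 4*t^7 + 4*t^6 - 3*t^5 + 3*t^4 - t^3 + t^2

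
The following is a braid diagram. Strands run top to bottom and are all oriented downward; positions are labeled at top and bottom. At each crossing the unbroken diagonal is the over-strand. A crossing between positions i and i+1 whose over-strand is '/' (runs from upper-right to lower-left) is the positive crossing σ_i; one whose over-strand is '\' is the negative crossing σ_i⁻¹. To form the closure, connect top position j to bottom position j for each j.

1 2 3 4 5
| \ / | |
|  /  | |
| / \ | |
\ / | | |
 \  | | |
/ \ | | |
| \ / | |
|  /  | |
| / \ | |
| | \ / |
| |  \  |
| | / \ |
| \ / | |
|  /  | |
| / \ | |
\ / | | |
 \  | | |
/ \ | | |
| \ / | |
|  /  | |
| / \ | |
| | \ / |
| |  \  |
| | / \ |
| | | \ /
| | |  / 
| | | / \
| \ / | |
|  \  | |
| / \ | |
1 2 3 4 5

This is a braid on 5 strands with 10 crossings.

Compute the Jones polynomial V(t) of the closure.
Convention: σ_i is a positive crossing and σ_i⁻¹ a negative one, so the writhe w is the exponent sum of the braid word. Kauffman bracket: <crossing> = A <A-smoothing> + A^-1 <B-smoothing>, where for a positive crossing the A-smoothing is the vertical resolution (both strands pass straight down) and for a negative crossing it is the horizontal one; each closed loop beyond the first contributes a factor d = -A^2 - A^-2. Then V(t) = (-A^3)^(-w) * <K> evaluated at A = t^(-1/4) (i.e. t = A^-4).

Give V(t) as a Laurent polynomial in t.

-t^3 + 3*t^2 - 3*t + 4 - 4*t^-1 + 3*t^-2 - 2*t^-3 + t^-4

Derivation:
Reading the diagram top to bottom ('/'-over between positions i,i+1 = s_i, '\'-over = s_i^-1): braid word = s2 s1^-1 s2 s3^-1 s2 s1^-1 s2 s3^-1 s4 s2^-1.
The presented braid s2 s1^-1 s2 s3^-1 s2 s1^-1 s2 s3^-1 s4 s2^-1 on 5 strands reduces by inverse Markov moves (closure unchanged at each step):
  Deconjugate: the word is γ·β·γ⁻¹ with γ = s2 (prefix) and γ⁻¹ = s2^-1 (suffix); strip both.
  Destabilize: the word has the form β·s4 where s4 occurs only as the final letter (β ∈ B_4); drop it and the last strand → 4 strands.
Reduced to β = s1^-1 s2 s3^-1 s2 s1^-1 s2 s3^-1 on 4 strands, 7 crossings.
Compute on β:
Braid: s1^-1 s2 s3^-1 s2 s1^-1 s2 s3^-1 on 4 strands, 7 crossings.
Writhe w = (#positive) - (#negative) = 3 - 4 = -1.
State-sum expansion of <K>. There are 2^7 = 128 states.
Each crossing splits two ways (0=vertical, 1=horizontal). The state's weight is A^(#A-smoothings - #B-smoothings) * d^(loops - 1).
Tabulate the states by total A-exponent and number of loops L (A-exp: L × count):
  A^7: L=4 ×1
  A^5: L=3 ×7
  A^3: L=2 ×19, L=4 ×2
  A^1: L=1 ×21, L=3 ×14
  A^-1: L=2 ×32, L=4 ×3
  A^-3: L=3 ×21
  A^-5: L=4 ×7
  A^-7: L=5 ×1
Each group contributes A^e * Σ count * d^(L-1):
Powers of d = -A^2 - A^-2: d^2 = A^4 + 2 + A^-4; d^3 = -A^6 - 3*A^2 - 3*A^-2 - A^-6; d^4 = A^8 + 4*A^4 + 6 + 4*A^-4 + A^-8.
  A^7 * (d^3) = -A^13 - 3*A^9 - 3*A^5 - A
  A^5 * (7*d^2) = 7*A^9 + 14*A^5 + 7*A
  A^3 * (19*d + 2*d^3) = -2*A^9 - 25*A^5 - 25*A - 2*A^-3
  A^1 * (21 + 14*d^2) = 14*A^5 + 49*A + 14*A^-3
  A^-1 * (32*d + 3*d^3) = -3*A^5 - 41*A - 41*A^-3 - 3*A^-7
  A^-3 * (21*d^2) = 21*A + 42*A^-3 + 21*A^-7
  A^-5 * (7*d^3) = -7*A - 21*A^-3 - 21*A^-7 - 7*A^-11
  A^-7 * (d^4) = A + 4*A^-3 + 6*A^-7 + 4*A^-11 + A^-15
Summing the groups: <K> = -A^13 + 2*A^9 - 3*A^5 + 4*A - 4*A^-3 + 3*A^-7 - 3*A^-11 + A^-15
Normalise by the writhe: (-A^3)^(-w) = (-A^3)^(1) = -A^3, so f(A) = -A^3 * <K> = A^16 - 2*A^12 + 3*A^8 - 4*A^4 + 4 - 3*A^-4 + 3*A^-8 - A^-12.
Substitute A = t^(-1/4), i.e. A^e → t^(-e/4): V(t) = -t^3 + 3*t^2 - 3*t + 4 - 4*t^-1 + 3*t^-2 - 2*t^-3 + t^-4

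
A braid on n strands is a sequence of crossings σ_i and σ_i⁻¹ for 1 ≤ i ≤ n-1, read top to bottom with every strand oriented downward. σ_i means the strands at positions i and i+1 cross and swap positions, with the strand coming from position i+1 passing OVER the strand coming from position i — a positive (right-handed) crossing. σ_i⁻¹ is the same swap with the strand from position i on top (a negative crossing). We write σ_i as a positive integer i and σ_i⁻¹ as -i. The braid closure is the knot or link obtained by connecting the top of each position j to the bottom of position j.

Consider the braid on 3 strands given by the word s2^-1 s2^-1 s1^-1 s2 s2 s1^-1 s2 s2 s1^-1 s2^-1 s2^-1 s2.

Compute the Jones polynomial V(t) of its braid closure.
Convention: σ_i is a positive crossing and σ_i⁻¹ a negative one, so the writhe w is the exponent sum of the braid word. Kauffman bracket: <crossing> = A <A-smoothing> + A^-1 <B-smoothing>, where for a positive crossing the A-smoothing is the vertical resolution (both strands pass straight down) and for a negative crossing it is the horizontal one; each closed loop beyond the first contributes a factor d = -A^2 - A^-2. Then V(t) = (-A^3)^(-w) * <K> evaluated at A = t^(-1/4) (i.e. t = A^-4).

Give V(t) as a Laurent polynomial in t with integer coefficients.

The presented braid s2^-1 s2^-1 s1^-1 s2 s2 s1^-1 s2 s2 s1^-1 s2^-1 s2^-1 s2 on 3 strands reduces by inverse Markov moves (closure unchanged at each step):
  Deconjugate: the word is γ·β·γ⁻¹ with γ = s2^-1 (prefix) and γ⁻¹ = s2 (suffix); strip both.
Reduced to β = s2^-1 s1^-1 s2 s2 s1^-1 s2 s2 s1^-1 s2^-1 s2^-1 on 3 strands, 10 crossings.
Compute on β:
Braid: s2^-1 s1^-1 s2 s2 s1^-1 s2 s2 s1^-1 s2^-1 s2^-1 on 3 strands, 10 crossings.
Writhe w = (#positive) - (#negative) = 4 - 6 = -2.
Computing the Kauffman bracket via state sum. There are 2^10 = 1024 states.
For each crossing: s=0 is the vertical smoothing, s=1 horizontal. Crossing k contributes A^(sign_k * (1 - 2*s_k)); loop factor d = -A^2 - A^-2.
Tabulate the states by total A-exponent and number of loops L (A-exp: L × count):
  A^10: L=5 ×1
  A^8: L=4 ×10
  A^6: L=3 ×39, L=5 ×6
  A^4: L=2 ×66, L=4 ×52, L=6 ×2
  A^2: L=1 ×45, L=3 ×124, L=5 ×41
  A^0: L=2 ×118, L=4 ×113, L=6 ×21
  A^-2: L=1 ×20, L=3 ×120, L=5 ×63, L=7 ×7
  A^-4: L=2 ×30, L=4 ×68, L=6 ×21, L=8 ×1
  A^-6: L=3 ×20, L=5 ×22, L=7 ×3
  A^-8: L=4 ×7, L=6 ×3
  A^-10: L=5 ×1
Each group contributes A^e * Σ count * d^(L-1):
Powers of d = -A^2 - A^-2: d^2 = A^4 + 2 + A^-4; d^3 = -A^6 - 3*A^2 - 3*A^-2 - A^-6; d^4 = A^8 + 4*A^4 + 6 + 4*A^-4 + A^-8; d^5 = -A^10 - 5*A^6 - 10*A^2 - 10*A^-2 - 5*A^-6 - A^-10; d^6 = A^12 + 6*A^8 + 15*A^4 + 20 + 15*A^-4 + 6*A^-8 + A^-12; d^7 = -A^14 - 7*A^10 - 21*A^6 - 35*A^2 - 35*A^-2 - 21*A^-6 - 7*A^-10 - A^-14.
  A^10 * (d^4) = A^18 + 4*A^14 + 6*A^10 + 4*A^6 + A^2
  A^8 * (10*d^3) = -10*A^14 - 30*A^10 - 30*A^6 - 10*A^2
  A^6 * (39*d^2 + 6*d^4) = 6*A^14 + 63*A^10 + 114*A^6 + 63*A^2 + 6*A^-2
  A^4 * (66*d + 52*d^3 + 2*d^5) = -2*A^14 - 62*A^10 - 242*A^6 - 242*A^2 - 62*A^-2 - 2*A^-6
  A^2 * (45 + 124*d^2 + 41*d^4) = 41*A^10 + 288*A^6 + 539*A^2 + 288*A^-2 + 41*A^-6
  A^0 * (118*d + 113*d^3 + 21*d^5) = -21*A^10 - 218*A^6 - 667*A^2 - 667*A^-2 - 218*A^-6 - 21*A^-10
  A^-2 * (20 + 120*d^2 + 63*d^4 + 7*d^6) = 7*A^10 + 105*A^6 + 477*A^2 + 778*A^-2 + 477*A^-6 + 105*A^-10 + 7*A^-14
  A^-4 * (30*d + 68*d^3 + 21*d^5 + d^7) = -A^10 - 28*A^6 - 194*A^2 - 479*A^-2 - 479*A^-6 - 194*A^-10 - 28*A^-14 - A^-18
  A^-6 * (20*d^2 + 22*d^4 + 3*d^6) = 3*A^6 + 40*A^2 + 153*A^-2 + 232*A^-6 + 153*A^-10 + 40*A^-14 + 3*A^-18
  A^-8 * (7*d^3 + 3*d^5) = -3*A^2 - 22*A^-2 - 51*A^-6 - 51*A^-10 - 22*A^-14 - 3*A^-18
  A^-10 * (d^4) = A^-2 + 4*A^-6 + 6*A^-10 + 4*A^-14 + A^-18
Summing the groups: <K> = A^18 - 2*A^14 + 3*A^10 - 4*A^6 + 4*A^2 - 4*A^-2 + 4*A^-6 - 2*A^-10 + A^-14
Normalise by the writhe: (-A^3)^(-w) = (-A^3)^(2) = A^6, so f(A) = A^6 * <K> = A^24 - 2*A^20 + 3*A^16 - 4*A^12 + 4*A^8 - 4*A^4 + 4 - 2*A^-4 + A^-8.
Substitute A = t^(-1/4), i.e. A^e → t^(-e/4): V(t) = t^2 - 2*t + 4 - 4*t^-1 + 4*t^-2 - 4*t^-3 + 3*t^-4 - 2*t^-5 + t^-6

Answer: t^2 - 2*t + 4 - 4*t^-1 + 4*t^-2 - 4*t^-3 + 3*t^-4 - 2*t^-5 + t^-6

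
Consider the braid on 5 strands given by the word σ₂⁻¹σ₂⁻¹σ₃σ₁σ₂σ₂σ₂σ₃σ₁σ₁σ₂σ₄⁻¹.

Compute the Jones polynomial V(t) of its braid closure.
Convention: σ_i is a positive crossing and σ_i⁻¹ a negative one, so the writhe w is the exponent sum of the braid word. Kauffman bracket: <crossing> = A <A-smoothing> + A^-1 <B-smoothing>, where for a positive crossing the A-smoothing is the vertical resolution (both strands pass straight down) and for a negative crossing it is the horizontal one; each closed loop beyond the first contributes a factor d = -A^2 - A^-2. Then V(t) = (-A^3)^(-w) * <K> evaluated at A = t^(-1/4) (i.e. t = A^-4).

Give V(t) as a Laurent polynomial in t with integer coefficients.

t^10 - 3*t^9 + 4*t^8 - 6*t^7 + 6*t^6 - 5*t^5 + 5*t^4 - 2*t^3 + t^2

Derivation:
The presented braid s2^-1 s2^-1 s3 s1 s2 s2 s2 s3 s1 s1 s2 s4^-1 on 5 strands reduces by inverse Markov moves (closure unchanged at each step):
  Destabilize: the word has the form β·s4^-1 where s4^-1 occurs only as the final letter (β ∈ B_4); drop it and the last strand → 4 strands.
  Deconjugate: the word is γ·β·γ⁻¹ with γ = s2^-1 (prefix) and γ⁻¹ = s2 (suffix); strip both.
Reduced to β = s2^-1 s3 s1 s2 s2 s2 s3 s1 s1 on 4 strands, 9 crossings.
Compute on β:
Braid: s2^-1 s3 s1 s2 s2 s2 s3 s1 s1 on 4 strands, 9 crossings.
Writhe w = (#positive) - (#negative) = 8 - 1 = 7.
Enumerate smoothing states for the bracket polynomial. There are 2^9 = 512 states.
Smooth each crossing (0=||, 1=⌣⌢); contribution A^(Σ sign_k(1-2s_k)) * d^(L-1).
Tabulate the states by total A-exponent and number of loops L (A-exp: L × count):
  A^9: L=3 ×1
  A^7: L=2 ×5, L=4 ×4
  A^5: L=1 ×6, L=3 ×27, L=5 ×3
  A^3: L=2 ×57, L=4 ×26, L=6 ×1
  A^1: L=1 ×39, L=3 ×77, L=5 ×10
  A^-1: L=2 ×81, L=4 ×44, L=6 ×1
  A^-3: L=3 ×73, L=5 ×11
  A^-5: L=4 ×35, L=6 ×1
  A^-7: L=5 ×9
  A^-9: L=6 ×1
Each group contributes A^e * Σ count * d^(L-1):
Powers of d = -A^2 - A^-2: d^2 = A^4 + 2 + A^-4; d^3 = -A^6 - 3*A^2 - 3*A^-2 - A^-6; d^4 = A^8 + 4*A^4 + 6 + 4*A^-4 + A^-8; d^5 = -A^10 - 5*A^6 - 10*A^2 - 10*A^-2 - 5*A^-6 - A^-10.
  A^9 * (d^2) = A^13 + 2*A^9 + A^5
  A^7 * (5*d + 4*d^3) = -4*A^13 - 17*A^9 - 17*A^5 - 4*A
  A^5 * (6 + 27*d^2 + 3*d^4) = 3*A^13 + 39*A^9 + 78*A^5 + 39*A + 3*A^-3
  A^3 * (57*d + 26*d^3 + d^5) = -A^13 - 31*A^9 - 145*A^5 - 145*A - 31*A^-3 - A^-7
  A^1 * (39 + 77*d^2 + 10*d^4) = 10*A^9 + 117*A^5 + 253*A + 117*A^-3 + 10*A^-7
  A^-1 * (81*d + 44*d^3 + d^5) = -A^9 - 49*A^5 - 223*A - 223*A^-3 - 49*A^-7 - A^-11
  A^-3 * (73*d^2 + 11*d^4) = 11*A^5 + 117*A + 212*A^-3 + 117*A^-7 + 11*A^-11
  A^-5 * (35*d^3 + d^5) = -A^5 - 40*A - 115*A^-3 - 115*A^-7 - 40*A^-11 - A^-15
  A^-7 * (9*d^4) = 9*A + 36*A^-3 + 54*A^-7 + 36*A^-11 + 9*A^-15
  A^-9 * (d^5) = -A - 5*A^-3 - 10*A^-7 - 10*A^-11 - 5*A^-15 - A^-19
Summing the groups: <K> = -A^13 + 2*A^9 - 5*A^5 + 5*A - 6*A^-3 + 6*A^-7 - 4*A^-11 + 3*A^-15 - A^-19
Normalise by the writhe: (-A^3)^(-w) = (-A^3)^(-7) = -A^-21, so f(A) = -A^-21 * <K> = A^-8 - 2*A^-12 + 5*A^-16 - 5*A^-20 + 6*A^-24 - 6*A^-28 + 4*A^-32 - 3*A^-36 + A^-40.
Substitute A = t^(-1/4), i.e. A^e → t^(-e/4): V(t) = t^10 - 3*t^9 + 4*t^8 - 6*t^7 + 6*t^6 - 5*t^5 + 5*t^4 - 2*t^3 + t^2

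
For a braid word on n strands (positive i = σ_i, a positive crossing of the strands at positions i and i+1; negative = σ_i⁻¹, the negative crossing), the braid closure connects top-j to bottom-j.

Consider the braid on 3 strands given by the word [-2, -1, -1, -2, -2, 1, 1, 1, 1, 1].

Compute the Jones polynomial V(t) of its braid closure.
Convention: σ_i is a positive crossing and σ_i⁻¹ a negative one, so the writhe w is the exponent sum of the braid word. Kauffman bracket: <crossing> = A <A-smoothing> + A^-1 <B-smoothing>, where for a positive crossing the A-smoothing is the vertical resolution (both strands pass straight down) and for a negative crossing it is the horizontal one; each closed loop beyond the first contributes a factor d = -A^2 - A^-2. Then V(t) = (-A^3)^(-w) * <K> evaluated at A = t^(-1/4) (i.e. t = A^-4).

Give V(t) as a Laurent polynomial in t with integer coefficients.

-t^4 + t^3 - t^2 + 2*t - 1 + 2*t^-1 - t^-2 + t^-3 - t^-4

Derivation:
Braid: s2^-1 s1^-1 s1^-1 s2^-1 s2^-1 s1 s1 s1 s1 s1 on 3 strands, 10 crossings.
Writhe w = (#positive) - (#negative) = 5 - 5 = 0.
State-sum expansion of <K>. There are 2^10 = 1024 states.
For each crossing: s=0 is the vertical smoothing, s=1 horizontal. Crossing k contributes A^(sign_k * (1 - 2*s_k)); loop factor d = -A^2 - A^-2.
Tabulate the states by total A-exponent and number of loops L (A-exp: L × count):
  A^10: L=4 ×1
  A^8: L=3 ×10
  A^6: L=2 ×29, L=4 ×16
  A^4: L=1 ×26, L=3 ×74, L=5 ×20
  A^2: L=2 ×90, L=4 ×105, L=6 ×15
  A^0: L=1 ×15, L=3 ×141, L=5 ×90, L=7 ×6
  A^-2: L=2 ×35, L=4 ×130, L=6 ×44, L=8 ×1
  A^-4: L=3 ×40, L=5 ×69, L=7 ×11
  A^-6: L=4 ×25, L=6 ×19, L=8 ×1
  A^-8: L=5 ×8, L=7 ×2
  A^-10: L=6 ×1
Each group contributes A^e * Σ count * d^(L-1):
Powers of d = -A^2 - A^-2: d^2 = A^4 + 2 + A^-4; d^3 = -A^6 - 3*A^2 - 3*A^-2 - A^-6; d^4 = A^8 + 4*A^4 + 6 + 4*A^-4 + A^-8; d^5 = -A^10 - 5*A^6 - 10*A^2 - 10*A^-2 - 5*A^-6 - A^-10; d^6 = A^12 + 6*A^8 + 15*A^4 + 20 + 15*A^-4 + 6*A^-8 + A^-12; d^7 = -A^14 - 7*A^10 - 21*A^6 - 35*A^2 - 35*A^-2 - 21*A^-6 - 7*A^-10 - A^-14.
  A^10 * (d^3) = -A^16 - 3*A^12 - 3*A^8 - A^4
  A^8 * (10*d^2) = 10*A^12 + 20*A^8 + 10*A^4
  A^6 * (29*d + 16*d^3) = -16*A^12 - 77*A^8 - 77*A^4 - 16
  A^4 * (26 + 74*d^2 + 20*d^4) = 20*A^12 + 154*A^8 + 294*A^4 + 154 + 20*A^-4
  A^2 * (90*d + 105*d^3 + 15*d^5) = -15*A^12 - 180*A^8 - 555*A^4 - 555 - 180*A^-4 - 15*A^-8
  A^0 * (15 + 141*d^2 + 90*d^4 + 6*d^6) = 6*A^12 + 126*A^8 + 591*A^4 + 957 + 591*A^-4 + 126*A^-8 + 6*A^-12
  A^-2 * (35*d + 130*d^3 + 44*d^5 + d^7) = -A^12 - 51*A^8 - 371*A^4 - 900 - 900*A^-4 - 371*A^-8 - 51*A^-12 - A^-16
  A^-4 * (40*d^2 + 69*d^4 + 11*d^6) = 11*A^8 + 135*A^4 + 481 + 714*A^-4 + 481*A^-8 + 135*A^-12 + 11*A^-16
  A^-6 * (25*d^3 + 19*d^5 + d^7) = -A^8 - 26*A^4 - 141 - 300*A^-4 - 300*A^-8 - 141*A^-12 - 26*A^-16 - A^-20
  A^-8 * (8*d^4 + 2*d^6) = 2*A^4 + 20 + 62*A^-4 + 88*A^-8 + 62*A^-12 + 20*A^-16 + 2*A^-20
  A^-10 * (d^5) = -1 - 5*A^-4 - 10*A^-8 - 10*A^-12 - 5*A^-16 - A^-20
Summing the groups: <K> = -A^16 + A^12 - A^8 + 2*A^4 - 1 + 2*A^-4 - A^-8 + A^-12 - A^-16
Normalise by the writhe: (-A^3)^(-w) = (-A^3)^(0) = 1, so f(A) = 1 * <K> = -A^16 + A^12 - A^8 + 2*A^4 - 1 + 2*A^-4 - A^-8 + A^-12 - A^-16.
Substitute A = t^(-1/4), i.e. A^e → t^(-e/4): V(t) = -t^4 + t^3 - t^2 + 2*t - 1 + 2*t^-1 - t^-2 + t^-3 - t^-4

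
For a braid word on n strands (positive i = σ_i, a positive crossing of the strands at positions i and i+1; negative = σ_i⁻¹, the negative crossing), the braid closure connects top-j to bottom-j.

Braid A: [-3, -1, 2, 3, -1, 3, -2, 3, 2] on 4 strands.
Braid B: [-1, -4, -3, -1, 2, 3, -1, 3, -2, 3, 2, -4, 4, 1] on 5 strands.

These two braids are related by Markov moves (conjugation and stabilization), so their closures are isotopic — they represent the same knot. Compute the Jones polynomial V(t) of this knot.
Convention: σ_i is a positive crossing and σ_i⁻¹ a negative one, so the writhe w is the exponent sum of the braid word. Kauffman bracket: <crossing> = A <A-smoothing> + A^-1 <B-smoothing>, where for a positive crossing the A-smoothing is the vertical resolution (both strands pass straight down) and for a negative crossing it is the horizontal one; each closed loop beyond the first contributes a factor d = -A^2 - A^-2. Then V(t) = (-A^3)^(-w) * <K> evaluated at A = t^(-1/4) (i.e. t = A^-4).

Markov-equivalent braids have isotopic closures, hence identical knot invariants. Strip the Markov moves from each word to reach a common short braid β, then compute V(t) once on β.
Braid A: s3^-1 s1^-1 s2 s3 s1^-1 s3 s2^-1 s3 s2 on 4 strands has no conjugating prefix/suffix or stabilization to strip; take β = s3^-1 s1^-1 s2 s3 s1^-1 s3 s2^-1 s3 s2.
Braid B: s1^-1 s4^-1 s3^-1 s1^-1 s2 s3 s1^-1 s3 s2^-1 s3 s2 s4^-1 s4 s1 on 5 strands reduces by inverse Markov moves (closure unchanged at each step):
  Deconjugate: the word is γ·β·γ⁻¹ with γ = s1^-1 s4^-1 (prefix) and γ⁻¹ = s4 s1 (suffix); strip both.
  Destabilize: the word has the form β·s4^-1 where s4^-1 occurs only as the final letter (β ∈ B_4); drop it and the last strand → 4 strands.
Reduced to β = s3^-1 s1^-1 s2 s3 s1^-1 s3 s2^-1 s3 s2 on 4 strands, 9 crossings.
Both give the same β = s3^-1 s1^-1 s2 s3 s1^-1 s3 s2^-1 s3 s2 on 4 strands, so one state sum suffices:
Braid: s3^-1 s1^-1 s2 s3 s1^-1 s3 s2^-1 s3 s2 on 4 strands, 9 crossings.
Writhe w = (#positive) - (#negative) = 5 - 4 = 1.
Enumerate smoothing states for the bracket polynomial. There are 2^9 = 512 states.
Each crossing splits two ways (0=vertical, 1=horizontal). The state's weight is A^(#A-smoothings - #B-smoothings) * d^(loops - 1).
Tabulate the states by total A-exponent and number of loops L (A-exp: L × count):
  A^9: L=2 ×1
  A^7: L=1 ×3, L=3 ×6
  A^5: L=2 ×26, L=4 ×10
  A^3: L=1 ×21, L=3 ×58, L=5 ×5
  A^1: L=2 ×86, L=4 ×39, L=6 ×1
  A^-1: L=1 ×35, L=3 ×80, L=5 ×11
  A^-3: L=2 ×53, L=4 ×30, L=6 ×1
  A^-5: L=3 ×32, L=5 ×4
  A^-7: L=4 ×9
  A^-9: L=5 ×1
Each group contributes A^e * Σ count * d^(L-1):
Powers of d = -A^2 - A^-2: d^2 = A^4 + 2 + A^-4; d^3 = -A^6 - 3*A^2 - 3*A^-2 - A^-6; d^4 = A^8 + 4*A^4 + 6 + 4*A^-4 + A^-8; d^5 = -A^10 - 5*A^6 - 10*A^2 - 10*A^-2 - 5*A^-6 - A^-10.
  A^9 * (d) = -A^11 - A^7
  A^7 * (3 + 6*d^2) = 6*A^11 + 15*A^7 + 6*A^3
  A^5 * (26*d + 10*d^3) = -10*A^11 - 56*A^7 - 56*A^3 - 10*A^-1
  A^3 * (21 + 58*d^2 + 5*d^4) = 5*A^11 + 78*A^7 + 167*A^3 + 78*A^-1 + 5*A^-5
  A^1 * (86*d + 39*d^3 + d^5) = -A^11 - 44*A^7 - 213*A^3 - 213*A^-1 - 44*A^-5 - A^-9
  A^-1 * (35 + 80*d^2 + 11*d^4) = 11*A^7 + 124*A^3 + 261*A^-1 + 124*A^-5 + 11*A^-9
  A^-3 * (53*d + 30*d^3 + d^5) = -A^7 - 35*A^3 - 153*A^-1 - 153*A^-5 - 35*A^-9 - A^-13
  A^-5 * (32*d^2 + 4*d^4) = 4*A^3 + 48*A^-1 + 88*A^-5 + 48*A^-9 + 4*A^-13
  A^-7 * (9*d^3) = -9*A^-1 - 27*A^-5 - 27*A^-9 - 9*A^-13
  A^-9 * (d^4) = A^-1 + 4*A^-5 + 6*A^-9 + 4*A^-13 + A^-17
Summing the groups: <K> = -A^11 + 2*A^7 - 3*A^3 + 3*A^-1 - 3*A^-5 + 2*A^-9 - 2*A^-13 + A^-17
Normalise by the writhe: (-A^3)^(-w) = (-A^3)^(-1) = -A^-3, so f(A) = -A^-3 * <K> = A^8 - 2*A^4 + 3 - 3*A^-4 + 3*A^-8 - 2*A^-12 + 2*A^-16 - A^-20.
Substitute A = t^(-1/4), i.e. A^e → t^(-e/4): V(t) = -t^5 + 2*t^4 - 2*t^3 + 3*t^2 - 3*t + 3 - 2*t^-1 + t^-2

Answer: -t^5 + 2*t^4 - 2*t^3 + 3*t^2 - 3*t + 3 - 2*t^-1 + t^-2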